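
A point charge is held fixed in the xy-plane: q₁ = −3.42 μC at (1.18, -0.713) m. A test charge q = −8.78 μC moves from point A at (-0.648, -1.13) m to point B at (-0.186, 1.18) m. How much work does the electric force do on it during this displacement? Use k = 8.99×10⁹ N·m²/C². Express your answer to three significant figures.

The work done by the electric force is W_field = −ΔU = −q(V_B − V_A) = q(V_A − V_B).
At A: distance to the source charge is 1.87 m; V_A = kq₁/r = -1.64×10⁴ V.
At B: distance to the source charge is 2.33 m; V_B = kq₁/r = -1.32×10⁴ V.
ΔV = V_B − V_A = 3230 V.
W_field = −qΔV = −(-8.78×10⁻⁶ C)(3230 V) = 0.0283 J.

0.0283 J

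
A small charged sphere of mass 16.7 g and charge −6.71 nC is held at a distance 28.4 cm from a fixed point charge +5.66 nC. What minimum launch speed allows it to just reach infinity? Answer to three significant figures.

To just escape, total mechanical energy must reach zero at infinity: ½mv²_min + U = 0, so ½mv²_min = −U = |kQq|/r.
|U| = |kQq|/r = (8.99×10⁹ N·m²/C²)(5.66×10⁻⁹)(6.71×10⁻⁹)/(0.284) = 1.20×10⁻⁶ J.
v_min = √(2|U|/m) = √(2·1.20×10⁻⁶/0.0167) = 0.0120 m/s.

0.0120 m/s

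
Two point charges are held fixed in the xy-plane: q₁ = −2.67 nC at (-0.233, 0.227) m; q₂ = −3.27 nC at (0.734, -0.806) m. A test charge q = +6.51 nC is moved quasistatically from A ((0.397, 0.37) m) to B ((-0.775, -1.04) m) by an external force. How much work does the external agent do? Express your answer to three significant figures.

For quasistatic motion the external work equals the change in potential energy: W_ext = qΔV = q(V_B − V_A).
At A: distances to the source charges are 0.646 m, 1.22 m; V_A = Σ kqᵢ/rᵢ = -61.2 V.
At B: distances to the source charges are 1.38 m, 1.53 m; V_B = Σ kqᵢ/rᵢ = -36.7 V.
ΔV = V_B − V_A = 24.5 V.
W_ext = qΔV = (6.51×10⁻⁹ C)(24.5 V) = 1.60×10⁻⁷ J.

1.60×10⁻⁷ J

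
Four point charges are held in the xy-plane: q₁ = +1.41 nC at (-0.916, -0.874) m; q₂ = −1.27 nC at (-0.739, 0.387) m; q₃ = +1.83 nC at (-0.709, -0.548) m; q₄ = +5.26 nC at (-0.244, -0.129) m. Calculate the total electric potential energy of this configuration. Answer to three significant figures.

The assembly work is the sum of pairwise potential energies, U = Σ_{i<j} kqᵢqⱼ/rᵢⱼ.
Pair separations: r₁₂ = 1.27 m, r₁₃ = 0.386 m, r₁₄ = 1.00 m, r₂₃ = 0.935 m, r₂₄ = 0.715 m, r₃₄ = 0.626 m.
Summing all 6 pair terms gives U = 1.46×10⁻⁷ J.

1.46×10⁻⁷ J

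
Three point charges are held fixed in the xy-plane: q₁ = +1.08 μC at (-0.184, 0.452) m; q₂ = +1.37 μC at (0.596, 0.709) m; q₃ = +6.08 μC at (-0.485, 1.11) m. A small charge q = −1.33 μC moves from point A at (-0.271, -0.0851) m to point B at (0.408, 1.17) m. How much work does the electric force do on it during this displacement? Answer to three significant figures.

The work done by the electric force is W_field = −ΔU = −q(V_B − V_A) = q(V_A − V_B).
At A: distances to the source charges are 0.544 m, 1.18 m, 1.21 m; V_A = Σ kqᵢ/rᵢ = 7.33×10⁴ V.
At B: distances to the source charges are 0.931 m, 0.498 m, 0.895 m; V_B = Σ kqᵢ/rᵢ = 9.62×10⁴ V.
ΔV = V_B − V_A = 2.29×10⁴ V.
W_field = −qΔV = −(-1.33×10⁻⁶ C)(2.29×10⁴ V) = 0.0305 J.

0.0305 J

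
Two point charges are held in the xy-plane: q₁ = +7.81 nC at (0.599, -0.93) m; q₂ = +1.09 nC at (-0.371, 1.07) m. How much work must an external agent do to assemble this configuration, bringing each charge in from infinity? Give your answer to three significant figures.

3.44×10⁻⁸ J

The work to assemble the configuration equals its total potential energy, U = Σ kqᵢqⱼ/rᵢⱼ over all pairs.
Pair separations: r₁₂ = 2.22 m.
U = (3.44×10⁻⁸) = 3.44×10⁻⁸ J.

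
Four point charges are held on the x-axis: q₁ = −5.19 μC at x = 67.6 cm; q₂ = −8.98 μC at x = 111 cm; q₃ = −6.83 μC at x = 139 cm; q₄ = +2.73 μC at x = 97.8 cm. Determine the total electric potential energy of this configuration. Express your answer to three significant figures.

0.883 J

The work to assemble the configuration equals its total potential energy, U = Σ kqᵢqⱼ/rᵢⱼ over all pairs.
Pair separations: r₁₂ = 0.434 m, r₁₃ = 0.714 m, r₁₄ = 0.302 m, r₂₃ = 0.280 m, r₂₄ = 0.132 m, r₃₄ = 0.412 m.
Summing all 6 pair terms gives U = 0.883 J.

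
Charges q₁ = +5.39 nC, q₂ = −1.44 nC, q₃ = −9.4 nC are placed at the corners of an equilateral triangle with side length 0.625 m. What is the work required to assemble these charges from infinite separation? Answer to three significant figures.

-6.46×10⁻⁷ J

The work to assemble the configuration equals its total potential energy, U = Σ kqᵢqⱼ/rᵢⱼ over all pairs.
All three pair separations equal the side length, 0.625 m.
U = (-1.12×10⁻⁷) + (-7.29×10⁻⁷) + (1.95×10⁻⁷) = -6.46×10⁻⁷ J.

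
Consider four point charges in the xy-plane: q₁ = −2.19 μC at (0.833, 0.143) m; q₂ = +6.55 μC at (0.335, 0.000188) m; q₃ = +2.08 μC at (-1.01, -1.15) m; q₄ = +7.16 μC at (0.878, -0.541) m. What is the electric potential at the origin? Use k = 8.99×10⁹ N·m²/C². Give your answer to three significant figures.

2.27×10⁵ V

The total potential is the scalar sum of each charge's contribution, V = Σ kqᵢ/rᵢ.
Distances from the field point to each charge: r₁ = 0.845 m, r₂ = 0.335 m, r₃ = 1.53 m, r₄ = 1.03 m.
V = k[(-2.19×10⁻⁶)/(0.845) + (6.55×10⁻⁶)/(0.335) + (2.08×10⁻⁶)/(1.53) + (7.16×10⁻⁶)/(1.03)] = 2.27×10⁵ V.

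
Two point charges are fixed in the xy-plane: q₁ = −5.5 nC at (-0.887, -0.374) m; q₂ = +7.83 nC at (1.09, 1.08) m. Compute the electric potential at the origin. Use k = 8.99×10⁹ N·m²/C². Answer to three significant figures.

The total potential is the scalar sum of each charge's contribution, V = Σ kqᵢ/rᵢ.
Distances from the field point to each charge: r₁ = 0.963 m, r₂ = 1.53 m.
V = k[(-5.50×10⁻⁹)/(0.963) + (7.83×10⁻⁹)/(1.53)] = -5.49 V.

-5.49 V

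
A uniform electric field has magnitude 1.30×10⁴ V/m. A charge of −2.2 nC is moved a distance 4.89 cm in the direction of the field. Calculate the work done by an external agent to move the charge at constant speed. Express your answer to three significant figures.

The potential change for a displacement 4.89 cm in the direction of the field is ΔV = −Ed = -636 V.
W_ext = qΔV = 1.40×10⁻⁶ J.

1.40×10⁻⁶ J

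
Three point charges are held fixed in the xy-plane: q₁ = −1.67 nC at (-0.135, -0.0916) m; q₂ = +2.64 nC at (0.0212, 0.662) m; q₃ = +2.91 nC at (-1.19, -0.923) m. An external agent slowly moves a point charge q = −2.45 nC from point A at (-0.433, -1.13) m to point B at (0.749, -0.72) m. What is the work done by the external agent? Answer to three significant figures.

4.29×10⁻⁸ J

For quasistatic motion the external work equals the change in potential energy: W_ext = qΔV = q(V_B − V_A).
At A: distances to the source charges are 1.08 m, 1.85 m, 0.785 m; V_A = Σ kqᵢ/rᵢ = 32.3 V.
At B: distances to the source charges are 1.08 m, 1.56 m, 1.95 m; V_B = Σ kqᵢ/rᵢ = 14.8 V.
ΔV = V_B − V_A = -17.5 V.
W_ext = qΔV = (-2.45×10⁻⁹ C)(-17.5 V) = 4.29×10⁻⁸ J.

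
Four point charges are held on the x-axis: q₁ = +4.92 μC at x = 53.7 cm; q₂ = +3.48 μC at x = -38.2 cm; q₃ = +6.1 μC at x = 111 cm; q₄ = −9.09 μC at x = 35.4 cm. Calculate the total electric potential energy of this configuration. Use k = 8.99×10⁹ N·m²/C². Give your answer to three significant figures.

-2.48 J

The work to assemble the configuration equals its total potential energy, U = Σ kqᵢqⱼ/rᵢⱼ over all pairs.
Pair separations: r₁₂ = 0.919 m, r₁₃ = 0.573 m, r₁₄ = 0.183 m, r₂₃ = 1.49 m, r₂₄ = 0.736 m, r₃₄ = 0.756 m.
Summing all 6 pair terms gives U = -2.48 J.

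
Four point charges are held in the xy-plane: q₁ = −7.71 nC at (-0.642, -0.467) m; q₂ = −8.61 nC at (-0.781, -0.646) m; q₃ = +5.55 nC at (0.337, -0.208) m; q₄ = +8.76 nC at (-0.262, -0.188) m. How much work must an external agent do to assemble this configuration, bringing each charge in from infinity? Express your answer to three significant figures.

The work to assemble the configuration equals its total potential energy, U = Σ kqᵢqⱼ/rᵢⱼ over all pairs.
Pair separations: r₁₂ = 0.227 m, r₁₃ = 1.01 m, r₁₄ = 0.471 m, r₂₃ = 1.20 m, r₂₄ = 0.692 m, r₃₄ = 0.599 m.
Summing all 6 pair terms gives U = 3.57×10⁻⁷ J.

3.57×10⁻⁷ J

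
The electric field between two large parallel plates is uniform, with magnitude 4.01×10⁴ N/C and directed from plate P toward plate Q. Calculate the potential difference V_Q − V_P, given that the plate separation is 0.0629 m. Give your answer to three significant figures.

In a uniform field, potential decreases in the direction of E: ΔV = −E·d for a displacement d parallel to E.
Going from P to Q is a displacement of 0.0629 m along the field, so V_Q − V_P = −Ed = -2520 V.

-2520 V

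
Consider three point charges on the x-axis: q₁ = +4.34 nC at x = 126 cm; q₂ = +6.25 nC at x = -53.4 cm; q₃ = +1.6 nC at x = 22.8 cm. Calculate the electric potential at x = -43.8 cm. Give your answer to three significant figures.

Electric potential is a scalar, so the contributions from each charge add algebraically: V = Σ kqᵢ/rᵢ.
Distances from the field point to each charge: r₁ = 1.70 m, r₂ = 0.0960 m, r₃ = 0.666 m.
V = k[(4.34×10⁻⁹)/(1.70) + (6.25×10⁻⁹)/(0.0960) + (1.60×10⁻⁹)/(0.666)] = 630 V.

630 V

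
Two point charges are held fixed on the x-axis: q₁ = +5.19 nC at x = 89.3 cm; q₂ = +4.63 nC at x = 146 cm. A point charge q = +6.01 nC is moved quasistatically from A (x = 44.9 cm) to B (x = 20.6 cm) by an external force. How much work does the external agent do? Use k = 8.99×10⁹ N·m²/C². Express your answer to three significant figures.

For quasistatic motion the external work equals the change in potential energy: W_ext = qΔV = q(V_B − V_A).
At A: distances to the source charges are 0.444 m, 1.01 m; V_A = Σ kqᵢ/rᵢ = 146 V.
At B: distances to the source charges are 0.687 m, 1.25 m; V_B = Σ kqᵢ/rᵢ = 101 V.
ΔV = V_B − V_A = -45.1 V.
W_ext = qΔV = (6.01×10⁻⁹ C)(-45.1 V) = -2.71×10⁻⁷ J.

-2.71×10⁻⁷ J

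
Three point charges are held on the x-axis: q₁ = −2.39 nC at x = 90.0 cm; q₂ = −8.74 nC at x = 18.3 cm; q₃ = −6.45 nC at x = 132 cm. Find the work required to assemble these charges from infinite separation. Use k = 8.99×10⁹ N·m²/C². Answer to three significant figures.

The assembly work is the sum of pairwise potential energies, U = Σ_{i<j} kqᵢqⱼ/rᵢⱼ.
Pair separations: r₁₂ = 0.717 m, r₁₃ = 0.420 m, r₂₃ = 1.14 m.
U = (2.62×10⁻⁷) + (3.30×10⁻⁷) + (4.46×10⁻⁷) = 1.04×10⁻⁶ J.

1.04×10⁻⁶ J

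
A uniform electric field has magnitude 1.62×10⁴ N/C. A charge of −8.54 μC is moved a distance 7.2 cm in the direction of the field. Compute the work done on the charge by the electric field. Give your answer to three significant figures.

The potential change for a displacement 7.2 cm in the direction of the field is ΔV = −Ed = -1170 V.
W_field = −qΔV = -9.96×10⁻³ J.

-9.96×10⁻³ J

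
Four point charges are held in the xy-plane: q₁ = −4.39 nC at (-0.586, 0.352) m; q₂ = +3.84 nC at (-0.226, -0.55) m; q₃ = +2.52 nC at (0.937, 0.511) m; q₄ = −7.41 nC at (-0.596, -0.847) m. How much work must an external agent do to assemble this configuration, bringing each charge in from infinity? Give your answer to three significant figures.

The work to assemble the configuration equals its total potential energy, U = Σ kqᵢqⱼ/rᵢⱼ over all pairs.
Pair separations: r₁₂ = 0.971 m, r₁₃ = 1.53 m, r₁₄ = 1.20 m, r₂₃ = 1.57 m, r₂₄ = 0.474 m, r₃₄ = 2.05 m.
Summing all 6 pair terms gives U = -5.43×10⁻⁷ J.

-5.43×10⁻⁷ J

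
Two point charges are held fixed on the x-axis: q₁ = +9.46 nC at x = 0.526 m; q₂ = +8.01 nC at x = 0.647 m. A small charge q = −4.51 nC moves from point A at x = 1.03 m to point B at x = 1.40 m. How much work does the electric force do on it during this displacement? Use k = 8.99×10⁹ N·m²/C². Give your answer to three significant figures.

The work done by the electric force is W_field = −ΔU = −q(V_B − V_A) = q(V_A − V_B).
At A: distances to the source charges are 0.504 m, 0.383 m; V_A = Σ kqᵢ/rᵢ = 357 V.
At B: distances to the source charges are 0.874 m, 0.753 m; V_B = Σ kqᵢ/rᵢ = 193 V.
ΔV = V_B − V_A = -164 V.
W_field = −qΔV = −(-4.51×10⁻⁹ C)(-164 V) = -7.39×10⁻⁷ J.

-7.39×10⁻⁷ J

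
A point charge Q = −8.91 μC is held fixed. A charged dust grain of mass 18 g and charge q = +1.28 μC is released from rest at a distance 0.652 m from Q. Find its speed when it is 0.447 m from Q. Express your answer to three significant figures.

Only the electrostatic force acts, so mechanical energy is conserved: ½mv² = U₁ − U₂ = kQq(1/r₁ − 1/r₂).
U₁ − U₂ = (8.99×10⁹ N·m²/C²)(-8.91×10⁻⁶ C)(1.28×10⁻⁶ C)(1/0.652 − 1/0.447) = 0.0721 J.
v = √(2·0.0721/0.0180) = 2.83 m/s.

2.83 m/s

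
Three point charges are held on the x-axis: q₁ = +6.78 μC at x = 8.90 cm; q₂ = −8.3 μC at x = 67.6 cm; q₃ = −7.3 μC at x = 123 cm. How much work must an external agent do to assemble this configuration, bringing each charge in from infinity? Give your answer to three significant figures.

-0.269 J

The assembly work is the sum of pairwise potential energies, U = Σ_{i<j} kqᵢqⱼ/rᵢⱼ.
Pair separations: r₁₂ = 0.587 m, r₁₃ = 1.14 m, r₂₃ = 0.554 m.
U = (-0.862) + (-0.390) + (0.983) = -0.269 J.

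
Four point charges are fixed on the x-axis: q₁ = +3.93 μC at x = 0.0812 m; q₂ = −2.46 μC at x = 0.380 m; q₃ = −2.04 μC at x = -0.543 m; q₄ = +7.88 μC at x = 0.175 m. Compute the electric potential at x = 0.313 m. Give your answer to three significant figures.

3.14×10⁵ V

Electric potential is a scalar, so the contributions from each charge add algebraically: V = Σ kqᵢ/rᵢ.
Distances from the field point to each charge: r₁ = 0.232 m, r₂ = 0.0670 m, r₃ = 0.856 m, r₄ = 0.138 m.
V = k[(3.93×10⁻⁶)/(0.232) + (-2.46×10⁻⁶)/(0.0670) + (-2.04×10⁻⁶)/(0.856) + (7.88×10⁻⁶)/(0.138)] = 3.14×10⁵ V.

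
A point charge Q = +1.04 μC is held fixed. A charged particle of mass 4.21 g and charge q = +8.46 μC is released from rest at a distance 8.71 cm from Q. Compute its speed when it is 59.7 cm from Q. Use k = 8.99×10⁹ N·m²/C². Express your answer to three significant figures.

19.2 m/s

Only the electrostatic force acts, so mechanical energy is conserved: ½mv² = U₁ − U₂ = kQq(1/r₁ − 1/r₂).
U₁ − U₂ = (8.99×10⁹ N·m²/C²)(1.04×10⁻⁶ C)(8.46×10⁻⁶ C)(1/0.0871 − 1/0.597) = 0.776 J.
v = √(2·0.776/4.21×10⁻³) = 19.2 m/s.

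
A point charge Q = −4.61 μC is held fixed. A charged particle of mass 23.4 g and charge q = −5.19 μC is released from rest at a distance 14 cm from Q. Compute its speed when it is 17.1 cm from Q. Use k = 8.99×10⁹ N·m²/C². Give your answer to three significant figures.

Only the electrostatic force acts, so mechanical energy is conserved: ½mv² = U₁ − U₂ = kQq(1/r₁ − 1/r₂).
U₁ − U₂ = (8.99×10⁹ N·m²/C²)(-4.61×10⁻⁶ C)(-5.19×10⁻⁶ C)(1/0.140 − 1/0.171) = 0.279 J.
v = √(2·0.279/0.0234) = 4.88 m/s.

4.88 m/s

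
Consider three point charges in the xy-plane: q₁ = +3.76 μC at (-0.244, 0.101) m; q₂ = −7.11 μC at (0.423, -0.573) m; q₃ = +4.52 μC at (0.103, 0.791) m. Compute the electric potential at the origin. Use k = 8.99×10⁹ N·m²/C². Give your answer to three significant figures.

8.92×10⁴ V

The total potential is the scalar sum of each charge's contribution, V = Σ kqᵢ/rᵢ.
Distances from the field point to each charge: r₁ = 0.264 m, r₂ = 0.712 m, r₃ = 0.798 m.
V = k[(3.76×10⁻⁶)/(0.264) + (-7.11×10⁻⁶)/(0.712) + (4.52×10⁻⁶)/(0.798)] = 8.92×10⁴ V.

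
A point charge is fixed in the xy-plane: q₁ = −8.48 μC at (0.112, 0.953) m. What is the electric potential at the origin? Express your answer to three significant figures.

The total potential is the scalar sum of each charge's contribution, V = Σ kqᵢ/rᵢ.
Distances from the field point to each charge: r₁ = 0.960 m.
V = k[(-8.48×10⁻⁶)/(0.960)] = -7.94×10⁴ V.

-7.94×10⁴ V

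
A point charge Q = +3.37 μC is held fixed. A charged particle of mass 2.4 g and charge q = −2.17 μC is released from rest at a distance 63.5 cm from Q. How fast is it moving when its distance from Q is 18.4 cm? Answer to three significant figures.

Only the electrostatic force acts, so mechanical energy is conserved: ½mv² = U₁ − U₂ = kQq(1/r₁ − 1/r₂).
U₁ − U₂ = (8.99×10⁹ N·m²/C²)(3.37×10⁻⁶ C)(-2.17×10⁻⁶ C)(1/0.635 − 1/0.184) = 0.254 J.
v = √(2·0.254/2.40×10⁻³) = 14.5 m/s.

14.5 m/s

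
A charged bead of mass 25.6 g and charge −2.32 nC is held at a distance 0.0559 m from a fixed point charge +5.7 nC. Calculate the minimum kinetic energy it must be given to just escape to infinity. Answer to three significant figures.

To just escape, total mechanical energy must reach zero at infinity: ½mv²_min + U = 0, so ½mv²_min = −U = |kQq|/r.
|U| = |kQq|/r = (8.99×10⁹ N·m²/C²)(5.70×10⁻⁹)(2.32×10⁻⁹)/(0.0559) = 2.13×10⁻⁶ J.

2.13×10⁻⁶ J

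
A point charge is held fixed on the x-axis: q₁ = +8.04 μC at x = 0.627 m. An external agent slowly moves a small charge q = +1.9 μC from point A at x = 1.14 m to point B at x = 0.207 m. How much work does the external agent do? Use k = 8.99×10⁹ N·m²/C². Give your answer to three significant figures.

0.0593 J

For quasistatic motion the external work equals the change in potential energy: W_ext = qΔV = q(V_B − V_A).
At A: distance to the source charge is 0.513 m; V_A = kq₁/r = 1.41×10⁵ V.
At B: distance to the source charge is 0.420 m; V_B = kq₁/r = 1.72×10⁵ V.
ΔV = V_B − V_A = 3.12×10⁴ V.
W_ext = qΔV = (1.90×10⁻⁶ C)(3.12×10⁴ V) = 0.0593 J.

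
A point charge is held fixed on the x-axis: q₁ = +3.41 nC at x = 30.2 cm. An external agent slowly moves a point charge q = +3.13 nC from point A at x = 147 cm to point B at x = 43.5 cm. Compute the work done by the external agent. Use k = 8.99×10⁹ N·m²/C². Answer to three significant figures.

6.39×10⁻⁷ J

For quasistatic motion the external work equals the change in potential energy: W_ext = qΔV = q(V_B − V_A).
At A: distance to the source charge is 1.17 m; V_A = kq₁/r = 26.2 V.
At B: distance to the source charge is 0.133 m; V_B = kq₁/r = 230 V.
ΔV = V_B − V_A = 204 V.
W_ext = qΔV = (3.13×10⁻⁹ C)(204 V) = 6.39×10⁻⁷ J.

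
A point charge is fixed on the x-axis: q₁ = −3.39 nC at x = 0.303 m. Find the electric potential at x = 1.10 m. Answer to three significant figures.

-38.2 V

Electric potential is a scalar, so the contributions from each charge add algebraically: V = Σ kqᵢ/rᵢ.
V = k[(-3.39×10⁻⁹)/(0.797)] = -38.2 V.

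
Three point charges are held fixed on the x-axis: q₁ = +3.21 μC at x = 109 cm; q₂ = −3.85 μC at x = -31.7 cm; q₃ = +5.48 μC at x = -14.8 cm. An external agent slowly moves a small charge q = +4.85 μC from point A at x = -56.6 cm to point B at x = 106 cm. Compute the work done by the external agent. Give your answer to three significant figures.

4.76 J

For quasistatic motion the external work equals the change in potential energy: W_ext = qΔV = q(V_B − V_A).
At A: distances to the source charges are 1.66 m, 0.249 m, 0.418 m; V_A = Σ kqᵢ/rᵢ = -3720 V.
At B: distances to the source charges are 0.0300 m, 1.38 m, 1.21 m; V_B = Σ kqᵢ/rᵢ = 9.78×10⁵ V.
ΔV = V_B − V_A = 9.81×10⁵ V.
W_ext = qΔV = (4.85×10⁻⁶ C)(9.81×10⁵ V) = 4.76 J.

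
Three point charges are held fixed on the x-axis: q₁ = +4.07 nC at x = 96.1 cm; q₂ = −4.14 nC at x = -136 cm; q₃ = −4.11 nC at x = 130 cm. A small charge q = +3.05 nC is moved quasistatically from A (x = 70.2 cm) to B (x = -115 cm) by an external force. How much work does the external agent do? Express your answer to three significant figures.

For quasistatic motion the external work equals the change in potential energy: W_ext = qΔV = q(V_B − V_A).
At A: distances to the source charges are 0.259 m, 2.06 m, 0.598 m; V_A = Σ kqᵢ/rᵢ = 61.4 V.
At B: distances to the source charges are 2.11 m, 0.210 m, 2.45 m; V_B = Σ kqᵢ/rᵢ = -175 V.
ΔV = V_B − V_A = -236 V.
W_ext = qΔV = (3.05×10⁻⁹ C)(-236 V) = -7.21×10⁻⁷ J.

-7.21×10⁻⁷ J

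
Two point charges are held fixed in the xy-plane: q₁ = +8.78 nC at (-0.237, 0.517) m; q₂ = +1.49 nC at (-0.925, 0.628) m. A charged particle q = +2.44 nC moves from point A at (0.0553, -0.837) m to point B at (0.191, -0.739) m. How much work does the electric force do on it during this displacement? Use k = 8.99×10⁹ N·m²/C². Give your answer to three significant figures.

-6.09×10⁻⁹ J

The work done by the electric force is W_field = −ΔU = −q(V_B − V_A) = q(V_A − V_B).
At A: distances to the source charges are 1.39 m, 1.76 m; V_A = Σ kqᵢ/rᵢ = 64.6 V.
At B: distances to the source charges are 1.33 m, 1.76 m; V_B = Σ kqᵢ/rᵢ = 67.1 V.
ΔV = V_B − V_A = 2.49 V.
W_field = −qΔV = −(2.44×10⁻⁹ C)(2.49 V) = -6.09×10⁻⁹ J.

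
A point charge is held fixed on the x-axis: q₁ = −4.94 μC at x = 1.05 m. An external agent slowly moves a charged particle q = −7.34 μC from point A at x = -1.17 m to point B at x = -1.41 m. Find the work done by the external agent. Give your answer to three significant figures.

-0.0143 J

For quasistatic motion the external work equals the change in potential energy: W_ext = qΔV = q(V_B − V_A).
At A: distance to the source charge is 2.22 m; V_A = kq₁/r = -2.00×10⁴ V.
At B: distance to the source charge is 2.46 m; V_B = kq₁/r = -1.81×10⁴ V.
ΔV = V_B − V_A = 1950 V.
W_ext = qΔV = (-7.34×10⁻⁶ C)(1950 V) = -0.0143 J.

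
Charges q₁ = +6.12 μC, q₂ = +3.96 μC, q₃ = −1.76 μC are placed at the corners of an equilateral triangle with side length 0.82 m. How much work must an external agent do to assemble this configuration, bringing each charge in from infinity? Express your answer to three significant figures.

The assembly work is the sum of pairwise potential energies, U = Σ_{i<j} kqᵢqⱼ/rᵢⱼ.
All three pair separations equal the side length, 0.820 m.
U = (0.266) + (-0.118) + (-0.0764) = 0.0712 J.

0.0712 J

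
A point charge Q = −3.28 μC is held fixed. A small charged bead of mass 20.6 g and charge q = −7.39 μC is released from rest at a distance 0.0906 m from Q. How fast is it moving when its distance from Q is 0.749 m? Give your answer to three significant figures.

14.3 m/s

Only the electrostatic force acts, so mechanical energy is conserved: ½mv² = U₁ − U₂ = kQq(1/r₁ − 1/r₂).
U₁ − U₂ = (8.99×10⁹ N·m²/C²)(-3.28×10⁻⁶ C)(-7.39×10⁻⁶ C)(1/0.0906 − 1/0.749) = 2.11 J.
v = √(2·2.11/0.0206) = 14.3 m/s.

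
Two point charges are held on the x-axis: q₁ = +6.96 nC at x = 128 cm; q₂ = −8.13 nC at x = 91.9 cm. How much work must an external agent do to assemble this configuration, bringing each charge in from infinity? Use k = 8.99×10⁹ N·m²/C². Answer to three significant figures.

-1.41×10⁻⁶ J

The work to assemble the configuration equals its total potential energy, U = Σ kqᵢqⱼ/rᵢⱼ over all pairs.
Pair separations: r₁₂ = 0.361 m.
U = (-1.41×10⁻⁶) = -1.41×10⁻⁶ J.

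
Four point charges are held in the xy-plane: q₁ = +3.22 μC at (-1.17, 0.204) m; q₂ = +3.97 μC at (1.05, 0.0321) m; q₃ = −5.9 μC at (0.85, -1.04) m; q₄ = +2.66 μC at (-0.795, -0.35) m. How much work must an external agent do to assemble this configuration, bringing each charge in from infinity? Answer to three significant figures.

The assembly work is the sum of pairwise potential energies, U = Σ_{i<j} kqᵢqⱼ/rᵢⱼ.
Pair separations: r₁₂ = 2.23 m, r₁₃ = 2.37 m, r₁₄ = 0.669 m, r₂₃ = 1.09 m, r₂₄ = 1.88 m, r₃₄ = 1.78 m.
Summing all 6 pair terms gives U = -0.127 J.

-0.127 J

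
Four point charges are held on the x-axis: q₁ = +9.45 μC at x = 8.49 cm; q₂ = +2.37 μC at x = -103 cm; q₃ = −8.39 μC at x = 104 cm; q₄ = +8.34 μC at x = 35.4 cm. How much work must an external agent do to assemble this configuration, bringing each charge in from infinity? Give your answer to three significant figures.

1.19 J

The assembly work is the sum of pairwise potential energies, U = Σ_{i<j} kqᵢqⱼ/rᵢⱼ.
Pair separations: r₁₂ = 1.11 m, r₁₃ = 0.955 m, r₁₄ = 0.269 m, r₂₃ = 2.07 m, r₂₄ = 1.38 m, r₃₄ = 0.686 m.
Summing all 6 pair terms gives U = 1.19 J.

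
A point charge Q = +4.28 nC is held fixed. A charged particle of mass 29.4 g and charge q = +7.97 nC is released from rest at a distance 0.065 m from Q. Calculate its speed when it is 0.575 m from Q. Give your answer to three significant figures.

0.0169 m/s

Only the electrostatic force acts, so mechanical energy is conserved: ½mv² = U₁ − U₂ = kQq(1/r₁ − 1/r₂).
U₁ − U₂ = (8.99×10⁹ N·m²/C²)(4.28×10⁻⁹ C)(7.97×10⁻⁹ C)(1/0.0650 − 1/0.575) = 4.18×10⁻⁶ J.
v = √(2·4.18×10⁻⁶/0.0294) = 0.0169 m/s.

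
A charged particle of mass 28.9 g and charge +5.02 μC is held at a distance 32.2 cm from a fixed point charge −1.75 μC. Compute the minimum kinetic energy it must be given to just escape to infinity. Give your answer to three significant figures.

To just escape, total mechanical energy must reach zero at infinity: ½mv²_min + U = 0, so ½mv²_min = −U = |kQq|/r.
|U| = |kQq|/r = (8.99×10⁹ N·m²/C²)(1.75×10⁻⁶)(5.02×10⁻⁶)/(0.322) = 0.245 J.

0.245 J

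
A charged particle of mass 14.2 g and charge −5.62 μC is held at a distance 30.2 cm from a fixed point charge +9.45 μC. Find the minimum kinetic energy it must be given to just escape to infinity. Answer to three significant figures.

1.58 J

To just escape, total mechanical energy must reach zero at infinity: ½mv²_min + U = 0, so ½mv²_min = −U = |kQq|/r.
|U| = |kQq|/r = (8.99×10⁹ N·m²/C²)(9.45×10⁻⁶)(5.62×10⁻⁶)/(0.302) = 1.58 J.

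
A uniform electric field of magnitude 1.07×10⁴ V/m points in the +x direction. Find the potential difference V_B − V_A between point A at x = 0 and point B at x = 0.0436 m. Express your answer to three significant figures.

-467 V

In a uniform field, potential decreases in the direction of E: V_B − V_A = −E·Δx.
V_B − V_A = −(1.07×10⁴ V/m)(0.0436 m) = -467 V.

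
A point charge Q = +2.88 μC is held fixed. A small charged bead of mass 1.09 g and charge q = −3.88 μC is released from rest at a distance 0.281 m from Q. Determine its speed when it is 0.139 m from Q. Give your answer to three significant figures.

Only the electrostatic force acts, so mechanical energy is conserved: ½mv² = U₁ − U₂ = kQq(1/r₁ − 1/r₂).
U₁ − U₂ = (8.99×10⁹ N·m²/C²)(2.88×10⁻⁶ C)(-3.88×10⁻⁶ C)(1/0.281 − 1/0.139) = 0.365 J.
v = √(2·0.365/1.09×10⁻³) = 25.9 m/s.

25.9 m/s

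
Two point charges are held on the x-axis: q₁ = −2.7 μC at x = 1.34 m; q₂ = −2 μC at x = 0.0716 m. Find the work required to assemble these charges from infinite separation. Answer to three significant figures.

The assembly work is the sum of pairwise potential energies, U = Σ_{i<j} kqᵢqⱼ/rᵢⱼ.
Pair separations: r₁₂ = 1.27 m.
U = (0.0383) = 0.0383 J.

0.0383 J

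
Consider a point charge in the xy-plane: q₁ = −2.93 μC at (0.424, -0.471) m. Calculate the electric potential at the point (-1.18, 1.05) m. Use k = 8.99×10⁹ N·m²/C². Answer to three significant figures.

Electric potential is a scalar, so the contributions from each charge add algebraically: V = Σ kqᵢ/rᵢ.
Distances from the field point to each charge: r₁ = 2.21 m.
V = k[(-2.93×10⁻⁶)/(2.21)] = -1.19×10⁴ V.

-1.19×10⁴ V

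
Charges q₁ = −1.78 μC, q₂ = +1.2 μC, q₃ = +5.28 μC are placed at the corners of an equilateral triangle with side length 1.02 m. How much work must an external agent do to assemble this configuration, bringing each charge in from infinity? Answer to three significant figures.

-0.0458 J

The assembly work is the sum of pairwise potential energies, U = Σ_{i<j} kqᵢqⱼ/rᵢⱼ.
All three pair separations equal the side length, 1.02 m.
U = (-0.0188) + (-0.0828) + (0.0558) = -0.0458 J.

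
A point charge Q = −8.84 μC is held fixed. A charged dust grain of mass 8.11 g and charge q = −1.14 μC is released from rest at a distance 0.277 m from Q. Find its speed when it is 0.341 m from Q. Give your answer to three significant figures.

3.89 m/s

Only the electrostatic force acts, so mechanical energy is conserved: ½mv² = U₁ − U₂ = kQq(1/r₁ − 1/r₂).
U₁ − U₂ = (8.99×10⁹ N·m²/C²)(-8.84×10⁻⁶ C)(-1.14×10⁻⁶ C)(1/0.277 − 1/0.341) = 0.0614 J.
v = √(2·0.0614/8.11×10⁻³) = 3.89 m/s.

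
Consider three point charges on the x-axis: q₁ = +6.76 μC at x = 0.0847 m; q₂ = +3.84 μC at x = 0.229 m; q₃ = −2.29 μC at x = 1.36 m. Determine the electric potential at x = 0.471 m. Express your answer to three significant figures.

Electric potential is a scalar, so the contributions from each charge add algebraically: V = Σ kqᵢ/rᵢ.
Distances from the field point to each charge: r₁ = 0.386 m, r₂ = 0.242 m, r₃ = 0.889 m.
V = k[(6.76×10⁻⁶)/(0.386) + (3.84×10⁻⁶)/(0.242) + (-2.29×10⁻⁶)/(0.889)] = 2.77×10⁵ V.

2.77×10⁵ V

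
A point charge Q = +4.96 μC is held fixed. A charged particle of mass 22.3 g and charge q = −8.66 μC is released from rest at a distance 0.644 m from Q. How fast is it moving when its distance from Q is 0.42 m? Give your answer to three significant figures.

5.36 m/s

Only the electrostatic force acts, so mechanical energy is conserved: ½mv² = U₁ − U₂ = kQq(1/r₁ − 1/r₂).
U₁ − U₂ = (8.99×10⁹ N·m²/C²)(4.96×10⁻⁶ C)(-8.66×10⁻⁶ C)(1/0.644 − 1/0.420) = 0.320 J.
v = √(2·0.320/0.0223) = 5.36 m/s.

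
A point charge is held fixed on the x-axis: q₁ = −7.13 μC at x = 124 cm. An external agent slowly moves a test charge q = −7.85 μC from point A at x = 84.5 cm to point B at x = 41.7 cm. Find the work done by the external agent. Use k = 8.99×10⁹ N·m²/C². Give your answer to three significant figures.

For quasistatic motion the external work equals the change in potential energy: W_ext = qΔV = q(V_B − V_A).
At A: distance to the source charge is 0.395 m; V_A = kq₁/r = -1.62×10⁵ V.
At B: distance to the source charge is 0.823 m; V_B = kq₁/r = -7.79×10⁴ V.
ΔV = V_B − V_A = 8.44×10⁴ V.
W_ext = qΔV = (-7.85×10⁻⁶ C)(8.44×10⁴ V) = -0.662 J.

-0.662 J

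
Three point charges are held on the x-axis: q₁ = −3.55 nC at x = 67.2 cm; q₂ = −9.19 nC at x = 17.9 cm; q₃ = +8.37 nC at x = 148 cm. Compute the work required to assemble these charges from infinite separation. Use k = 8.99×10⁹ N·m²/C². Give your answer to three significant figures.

The assembly work is the sum of pairwise potential energies, U = Σ_{i<j} kqᵢqⱼ/rᵢⱼ.
Pair separations: r₁₂ = 0.493 m, r₁₃ = 0.808 m, r₂₃ = 1.30 m.
U = (5.95×10⁻⁷) + (-3.31×10⁻⁷) + (-5.32×10⁻⁷) = -2.67×10⁻⁷ J.

-2.67×10⁻⁷ J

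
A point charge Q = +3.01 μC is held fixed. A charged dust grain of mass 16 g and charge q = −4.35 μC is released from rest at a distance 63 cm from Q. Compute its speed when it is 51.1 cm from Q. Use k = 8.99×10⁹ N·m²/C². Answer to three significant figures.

2.33 m/s

Only the electrostatic force acts, so mechanical energy is conserved: ½mv² = U₁ − U₂ = kQq(1/r₁ − 1/r₂).
U₁ − U₂ = (8.99×10⁹ N·m²/C²)(3.01×10⁻⁶ C)(-4.35×10⁻⁶ C)(1/0.630 − 1/0.511) = 0.0435 J.
v = √(2·0.0435/0.0160) = 2.33 m/s.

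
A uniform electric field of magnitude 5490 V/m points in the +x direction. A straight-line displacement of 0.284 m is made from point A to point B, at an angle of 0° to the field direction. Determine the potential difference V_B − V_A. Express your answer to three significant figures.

Only the component of displacement along E changes the potential: ΔV = −E·d·cosθ.
ΔV = −(5490 V/m)(0.284 m)cos0° = -1560 V.

-1560 V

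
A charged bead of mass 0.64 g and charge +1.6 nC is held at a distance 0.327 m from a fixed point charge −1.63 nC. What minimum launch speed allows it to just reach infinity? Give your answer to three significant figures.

To just escape, total mechanical energy must reach zero at infinity: ½mv²_min + U = 0, so ½mv²_min = −U = |kQq|/r.
|U| = |kQq|/r = (8.99×10⁹ N·m²/C²)(1.63×10⁻⁹)(1.60×10⁻⁹)/(0.327) = 7.17×10⁻⁸ J.
v_min = √(2|U|/m) = √(2·7.17×10⁻⁸/6.40×10⁻⁴) = 0.0150 m/s.

0.0150 m/s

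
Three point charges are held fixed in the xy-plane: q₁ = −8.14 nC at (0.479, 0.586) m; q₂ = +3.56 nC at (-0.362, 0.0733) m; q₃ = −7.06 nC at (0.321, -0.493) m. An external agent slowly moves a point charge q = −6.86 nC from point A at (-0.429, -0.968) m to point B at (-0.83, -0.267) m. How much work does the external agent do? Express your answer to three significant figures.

-2.46×10⁻⁷ J

For quasistatic motion the external work equals the change in potential energy: W_ext = qΔV = q(V_B − V_A).
At A: distances to the source charges are 1.80 m, 1.04 m, 0.888 m; V_A = Σ kqᵢ/rᵢ = -81.5 V.
At B: distances to the source charges are 1.56 m, 0.579 m, 1.17 m; V_B = Σ kqᵢ/rᵢ = -45.6 V.
ΔV = V_B − V_A = 35.8 V.
W_ext = qΔV = (-6.86×10⁻⁹ C)(35.8 V) = -2.46×10⁻⁷ J.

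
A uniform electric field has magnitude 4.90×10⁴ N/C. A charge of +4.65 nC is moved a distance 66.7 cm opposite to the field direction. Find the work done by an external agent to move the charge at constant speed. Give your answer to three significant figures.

The potential change for a displacement 66.7 cm opposite to the field direction is ΔV = +Ed = 3.27×10⁴ V.
W_ext = qΔV = 1.52×10⁻⁴ J.

1.52×10⁻⁴ J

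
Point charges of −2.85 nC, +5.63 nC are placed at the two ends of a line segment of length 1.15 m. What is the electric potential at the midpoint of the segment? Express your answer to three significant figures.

43.5 V

The total potential is the scalar sum of each charge's contribution, V = Σ kqᵢ/rᵢ.
Each charge is 0.575 m from the midpoint.
V = k[(-2.85×10⁻⁹)/(0.575) + (5.63×10⁻⁹)/(0.575)] = 43.5 V.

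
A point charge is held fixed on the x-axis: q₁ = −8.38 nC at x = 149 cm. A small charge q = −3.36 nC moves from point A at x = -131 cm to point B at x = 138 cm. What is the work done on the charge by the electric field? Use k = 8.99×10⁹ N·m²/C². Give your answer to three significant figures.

The work done by the electric force is W_field = −ΔU = −q(V_B − V_A) = q(V_A − V_B).
At A: distance to the source charge is 2.80 m; V_A = kq₁/r = -26.9 V.
At B: distance to the source charge is 0.110 m; V_B = kq₁/r = -685 V.
ΔV = V_B − V_A = -658 V.
W_field = −qΔV = −(-3.36×10⁻⁹ C)(-658 V) = -2.21×10⁻⁶ J.

-2.21×10⁻⁶ J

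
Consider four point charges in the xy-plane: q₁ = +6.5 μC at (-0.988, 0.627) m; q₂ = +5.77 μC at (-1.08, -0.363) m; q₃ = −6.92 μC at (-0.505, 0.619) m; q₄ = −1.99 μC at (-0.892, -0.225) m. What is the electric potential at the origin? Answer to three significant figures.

Electric potential is a scalar, so the contributions from each charge add algebraically: V = Σ kqᵢ/rᵢ.
Distances from the field point to each charge: r₁ = 1.17 m, r₂ = 1.14 m, r₃ = 0.799 m, r₄ = 0.920 m.
V = k[(6.50×10⁻⁶)/(1.17) + (5.77×10⁻⁶)/(1.14) + (-6.92×10⁻⁶)/(0.799) + (-1.99×10⁻⁶)/(0.920)] = -1860 V.

-1860 V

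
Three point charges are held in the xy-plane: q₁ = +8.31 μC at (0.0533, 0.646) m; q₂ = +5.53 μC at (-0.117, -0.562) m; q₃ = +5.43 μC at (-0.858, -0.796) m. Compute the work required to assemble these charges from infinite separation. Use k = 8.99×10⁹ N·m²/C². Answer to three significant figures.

The work to assemble the configuration equals its total potential energy, U = Σ kqᵢqⱼ/rᵢⱼ over all pairs.
Pair separations: r₁₂ = 1.22 m, r₁₃ = 1.71 m, r₂₃ = 0.777 m.
U = (0.339) + (0.238) + (0.347) = 0.924 J.

0.924 J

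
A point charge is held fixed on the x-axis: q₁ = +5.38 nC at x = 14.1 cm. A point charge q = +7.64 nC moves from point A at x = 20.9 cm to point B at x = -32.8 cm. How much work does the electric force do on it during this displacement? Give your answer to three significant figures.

The work done by the electric force is W_field = −ΔU = −q(V_B − V_A) = q(V_A − V_B).
At A: distance to the source charge is 0.0680 m; V_A = kq₁/r = 711 V.
At B: distance to the source charge is 0.469 m; V_B = kq₁/r = 103 V.
ΔV = V_B − V_A = -608 V.
W_field = −qΔV = −(7.64×10⁻⁹ C)(-608 V) = 4.65×10⁻⁶ J.

4.65×10⁻⁶ J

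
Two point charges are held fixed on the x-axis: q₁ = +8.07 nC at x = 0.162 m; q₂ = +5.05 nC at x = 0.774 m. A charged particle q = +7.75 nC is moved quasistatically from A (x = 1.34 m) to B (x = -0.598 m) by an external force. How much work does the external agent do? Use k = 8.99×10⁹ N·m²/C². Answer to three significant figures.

-1.03×10⁻⁷ J

For quasistatic motion the external work equals the change in potential energy: W_ext = qΔV = q(V_B − V_A).
At A: distances to the source charges are 1.18 m, 0.566 m; V_A = Σ kqᵢ/rᵢ = 142 V.
At B: distances to the source charges are 0.760 m, 1.37 m; V_B = Σ kqᵢ/rᵢ = 129 V.
ΔV = V_B − V_A = -13.2 V.
W_ext = qΔV = (7.75×10⁻⁹ C)(-13.2 V) = -1.03×10⁻⁷ J.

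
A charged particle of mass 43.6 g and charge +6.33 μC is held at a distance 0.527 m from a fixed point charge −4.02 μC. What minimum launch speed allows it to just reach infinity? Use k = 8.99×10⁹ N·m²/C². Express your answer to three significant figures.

To just escape, total mechanical energy must reach zero at infinity: ½mv²_min + U = 0, so ½mv²_min = −U = |kQq|/r.
|U| = |kQq|/r = (8.99×10⁹ N·m²/C²)(4.02×10⁻⁶)(6.33×10⁻⁶)/(0.527) = 0.434 J.
v_min = √(2|U|/m) = √(2·0.434/0.0436) = 4.46 m/s.

4.46 m/s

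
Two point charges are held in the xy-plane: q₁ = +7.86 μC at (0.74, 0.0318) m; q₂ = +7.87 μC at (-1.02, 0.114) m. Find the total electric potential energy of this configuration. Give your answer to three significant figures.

0.316 J

The assembly work is the sum of pairwise potential energies, U = Σ_{i<j} kqᵢqⱼ/rᵢⱼ.
Pair separations: r₁₂ = 1.76 m.
U = (0.316) = 0.316 J.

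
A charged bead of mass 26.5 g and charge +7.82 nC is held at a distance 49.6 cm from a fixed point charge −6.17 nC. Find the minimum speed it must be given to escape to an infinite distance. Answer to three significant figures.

8.12×10⁻³ m/s

To just escape, total mechanical energy must reach zero at infinity: ½mv²_min + U = 0, so ½mv²_min = −U = |kQq|/r.
|U| = |kQq|/r = (8.99×10⁹ N·m²/C²)(6.17×10⁻⁹)(7.82×10⁻⁹)/(0.496) = 8.75×10⁻⁷ J.
v_min = √(2|U|/m) = √(2·8.75×10⁻⁷/0.0265) = 8.12×10⁻³ m/s.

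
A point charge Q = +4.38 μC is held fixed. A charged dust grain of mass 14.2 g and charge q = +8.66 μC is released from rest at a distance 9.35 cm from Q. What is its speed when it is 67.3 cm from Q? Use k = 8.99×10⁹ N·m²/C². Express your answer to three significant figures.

21.0 m/s

Only the electrostatic force acts, so mechanical energy is conserved: ½mv² = U₁ − U₂ = kQq(1/r₁ − 1/r₂).
U₁ − U₂ = (8.99×10⁹ N·m²/C²)(4.38×10⁻⁶ C)(8.66×10⁻⁶ C)(1/0.0935 − 1/0.673) = 3.14 J.
v = √(2·3.14/0.0142) = 21.0 m/s.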